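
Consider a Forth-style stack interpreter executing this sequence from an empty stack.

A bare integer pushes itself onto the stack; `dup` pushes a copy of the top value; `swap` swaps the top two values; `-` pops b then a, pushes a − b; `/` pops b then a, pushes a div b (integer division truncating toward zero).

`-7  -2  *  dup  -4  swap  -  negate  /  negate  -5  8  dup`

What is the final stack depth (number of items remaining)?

-7     : [-7]
-2     : [-7, -2]
*      : [14]
dup    : [14, 14]
-4     : [14, 14, -4]
swap   : [14, -4, 14]
-      : [14, -18]
negate : [14, 18]
/      : [0]
negate : [0]
-5     : [0, -5]
8      : [0, -5, 8]
dup    : [0, -5, 8, 8]

4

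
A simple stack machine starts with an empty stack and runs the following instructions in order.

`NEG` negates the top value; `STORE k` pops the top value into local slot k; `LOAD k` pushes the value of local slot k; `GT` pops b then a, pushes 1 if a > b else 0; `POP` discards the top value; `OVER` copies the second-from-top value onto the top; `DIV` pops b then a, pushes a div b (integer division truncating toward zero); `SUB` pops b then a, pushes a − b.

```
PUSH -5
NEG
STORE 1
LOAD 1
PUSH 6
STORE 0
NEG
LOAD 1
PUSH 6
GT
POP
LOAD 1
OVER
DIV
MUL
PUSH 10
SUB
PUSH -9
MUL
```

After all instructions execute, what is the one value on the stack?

PUSH -5 : [-5]
NEG     : [5]
STORE 1 : []
LOAD 1  : [5]
PUSH 6  : [5, 6]
STORE 0 : [5]
NEG     : [-5]
LOAD 1  : [-5, 5]
PUSH 6  : [-5, 5, 6]
GT      : [-5, 0]
POP     : [-5]
LOAD 1  : [-5, 5]
OVER    : [-5, 5, -5]
DIV     : [-5, -1]
MUL     : [5]
PUSH 10 : [5, 10]
SUB     : [-5]
PUSH -9 : [-5, -9]
MUL     : [45]

45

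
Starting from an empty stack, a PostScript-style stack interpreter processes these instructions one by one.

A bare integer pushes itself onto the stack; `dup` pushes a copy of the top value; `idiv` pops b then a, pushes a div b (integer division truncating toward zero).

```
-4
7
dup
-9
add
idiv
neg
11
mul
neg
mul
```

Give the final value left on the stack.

-4   : -4
7    : -4 7
dup  : -4 7 7
-9   : -4 7 7 -9
add  : -4 7 -2
idiv : -4 -3
neg  : -4 3
11   : -4 3 11
mul  : -4 33
neg  : -4 -33
mul  : 132

132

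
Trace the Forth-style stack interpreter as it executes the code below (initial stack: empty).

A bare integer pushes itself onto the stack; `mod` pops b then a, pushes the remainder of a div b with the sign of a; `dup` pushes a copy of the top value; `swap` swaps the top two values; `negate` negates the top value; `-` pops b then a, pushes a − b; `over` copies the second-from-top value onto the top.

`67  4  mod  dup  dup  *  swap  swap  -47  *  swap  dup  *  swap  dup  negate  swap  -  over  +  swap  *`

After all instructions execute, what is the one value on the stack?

7695

67     -> [67]
4      -> [67, 4]
mod    -> [3]
dup    -> [3, 3]
dup    -> [3, 3, 3]
*      -> [3, 9]
swap   -> [9, 3]
swap   -> [3, 9]
-47    -> [3, 9, -47]
*      -> [3, -423]
swap   -> [-423, 3]
dup    -> [-423, 3, 3]
*      -> [-423, 9]
swap   -> [9, -423]
dup    -> [9, -423, -423]
negate -> [9, -423, 423]
swap   -> [9, 423, -423]
-      -> [9, 846]
over   -> [9, 846, 9]
+      -> [9, 855]
swap   -> [855, 9]
*      -> [7695]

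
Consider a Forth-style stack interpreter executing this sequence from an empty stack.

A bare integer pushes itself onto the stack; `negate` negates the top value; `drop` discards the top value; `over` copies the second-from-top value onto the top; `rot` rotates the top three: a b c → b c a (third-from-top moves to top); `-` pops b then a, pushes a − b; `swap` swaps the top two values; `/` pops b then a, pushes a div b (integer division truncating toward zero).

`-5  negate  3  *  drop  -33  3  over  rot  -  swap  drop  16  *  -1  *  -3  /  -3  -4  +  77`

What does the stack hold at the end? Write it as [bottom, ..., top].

-5     : -5
negate : 5
3      : 5 3
*      : 15
drop   : (empty)
-33    : -33
3      : -33 3
over   : -33 3 -33
rot    : 3 -33 -33
-      : 3 0
swap   : 0 3
drop   : 0
16     : 0 16
*      : 0
-1     : 0 -1
*      : 0
-3     : 0 -3
/      : 0
-3     : 0 -3
-4     : 0 -3 -4
+      : 0 -7
77     : 0 -7 77

[0, -7, 77]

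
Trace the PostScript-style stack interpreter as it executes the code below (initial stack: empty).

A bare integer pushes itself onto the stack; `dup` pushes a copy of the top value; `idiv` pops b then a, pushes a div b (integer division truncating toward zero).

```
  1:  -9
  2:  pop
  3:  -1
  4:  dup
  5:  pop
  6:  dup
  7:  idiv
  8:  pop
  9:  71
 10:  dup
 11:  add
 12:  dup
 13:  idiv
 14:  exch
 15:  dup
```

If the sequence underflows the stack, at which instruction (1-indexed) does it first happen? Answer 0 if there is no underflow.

14

-9   → -9
pop  → (empty)
-1   → -1
dup  → -1 -1
pop  → -1
dup  → -1 -1
idiv → 1
pop  → (empty)
71   → 71
dup  → 71 71
add  → 142
dup  → 142 142
idiv → 1
exch  — needs 2 operands, stack has 1 → underflow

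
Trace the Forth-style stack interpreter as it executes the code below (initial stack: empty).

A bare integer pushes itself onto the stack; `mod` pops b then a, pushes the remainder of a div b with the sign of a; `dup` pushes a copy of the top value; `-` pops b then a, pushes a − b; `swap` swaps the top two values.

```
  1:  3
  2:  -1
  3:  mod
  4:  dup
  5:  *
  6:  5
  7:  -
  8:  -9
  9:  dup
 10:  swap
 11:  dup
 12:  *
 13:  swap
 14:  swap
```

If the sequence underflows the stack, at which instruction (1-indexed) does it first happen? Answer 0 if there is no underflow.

3    : [3]
-1   : [3, -1]
mod  : [0]
dup  : [0, 0]
*    : [0]
5    : [0, 5]
-    : [-5]
-9   : [-5, -9]
dup  : [-5, -9, -9]
swap : [-5, -9, -9]
dup  : [-5, -9, -9, -9]
*    : [-5, -9, 81]
swap : [-5, 81, -9]
swap : [-5, -9, 81]

0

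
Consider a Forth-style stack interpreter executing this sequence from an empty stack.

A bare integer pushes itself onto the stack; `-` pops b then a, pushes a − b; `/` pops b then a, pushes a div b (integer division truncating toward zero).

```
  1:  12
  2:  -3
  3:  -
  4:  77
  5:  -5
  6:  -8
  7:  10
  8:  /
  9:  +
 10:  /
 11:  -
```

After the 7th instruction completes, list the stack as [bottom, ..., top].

12 : 12
-3 : 12 -3
-  : 15
77 : 15 77
-5 : 15 77 -5
-8 : 15 77 -5 -8
10 : 15 77 -5 -8 10

[15, 77, -5, -8, 10]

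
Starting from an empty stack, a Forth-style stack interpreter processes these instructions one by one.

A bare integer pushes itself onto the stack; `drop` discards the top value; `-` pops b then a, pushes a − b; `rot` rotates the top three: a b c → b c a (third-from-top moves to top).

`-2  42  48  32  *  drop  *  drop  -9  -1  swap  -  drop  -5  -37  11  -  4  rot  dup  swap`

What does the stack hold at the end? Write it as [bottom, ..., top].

-2   -> -2
42   -> -2 42
48   -> -2 42 48
32   -> -2 42 48 32
*    -> -2 42 1536
drop -> -2 42
*    -> -84
drop -> (empty)
-9   -> -9
-1   -> -9 -1
swap -> -1 -9
-    -> 8
drop -> (empty)
-5   -> -5
-37  -> -5 -37
11   -> -5 -37 11
-    -> -5 -48
4    -> -5 -48 4
rot  -> -48 4 -5
dup  -> -48 4 -5 -5
swap -> -48 4 -5 -5

[-48, 4, -5, -5]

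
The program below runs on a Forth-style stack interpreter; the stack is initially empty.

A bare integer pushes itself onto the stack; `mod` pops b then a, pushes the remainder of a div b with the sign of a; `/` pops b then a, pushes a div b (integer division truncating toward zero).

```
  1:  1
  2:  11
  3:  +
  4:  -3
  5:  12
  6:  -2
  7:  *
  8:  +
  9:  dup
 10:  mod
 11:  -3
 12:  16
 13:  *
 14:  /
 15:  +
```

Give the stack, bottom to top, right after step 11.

1   → 1
11  → 1 11
+   → 12
-3  → 12 -3
12  → 12 -3 12
-2  → 12 -3 12 -2
*   → 12 -3 -24
+   → 12 -27
dup → 12 -27 -27
mod → 12 0
-3  → 12 0 -3

[12, 0, -3]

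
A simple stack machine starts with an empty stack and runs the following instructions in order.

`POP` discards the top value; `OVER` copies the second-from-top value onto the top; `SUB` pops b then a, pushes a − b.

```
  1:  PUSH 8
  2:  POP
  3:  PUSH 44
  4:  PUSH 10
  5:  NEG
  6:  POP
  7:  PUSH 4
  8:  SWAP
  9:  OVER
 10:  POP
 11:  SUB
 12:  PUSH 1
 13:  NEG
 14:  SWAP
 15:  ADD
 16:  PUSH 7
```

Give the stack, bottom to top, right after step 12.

PUSH 8  -> 8
POP     -> (empty)
PUSH 44 -> 44
PUSH 10 -> 44 10
NEG     -> 44 -10
POP     -> 44
PUSH 4  -> 44 4
SWAP    -> 4 44
OVER    -> 4 44 4
POP     -> 4 44
SUB     -> -40
PUSH 1  -> -40 1

[-40, 1]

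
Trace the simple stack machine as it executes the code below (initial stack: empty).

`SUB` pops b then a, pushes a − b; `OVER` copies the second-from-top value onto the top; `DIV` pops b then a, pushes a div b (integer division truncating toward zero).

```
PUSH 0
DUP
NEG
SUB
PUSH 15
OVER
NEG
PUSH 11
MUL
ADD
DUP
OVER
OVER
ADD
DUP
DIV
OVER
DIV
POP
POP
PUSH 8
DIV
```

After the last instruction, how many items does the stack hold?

PUSH 0  → 0
DUP     → 0 0
NEG     → 0 0
SUB     → 0
PUSH 15 → 0 15
OVER    → 0 15 0
NEG     → 0 15 0
PUSH 11 → 0 15 0 11
MUL     → 0 15 0
ADD     → 0 15
DUP     → 0 15 15
OVER    → 0 15 15 15
OVER    → 0 15 15 15 15
ADD     → 0 15 15 30
DUP     → 0 15 15 30 30
DIV     → 0 15 15 1
OVER    → 0 15 15 1 15
DIV     → 0 15 15 0
POP     → 0 15 15
POP     → 0 15
PUSH 8  → 0 15 8
DIV     → 0 1

2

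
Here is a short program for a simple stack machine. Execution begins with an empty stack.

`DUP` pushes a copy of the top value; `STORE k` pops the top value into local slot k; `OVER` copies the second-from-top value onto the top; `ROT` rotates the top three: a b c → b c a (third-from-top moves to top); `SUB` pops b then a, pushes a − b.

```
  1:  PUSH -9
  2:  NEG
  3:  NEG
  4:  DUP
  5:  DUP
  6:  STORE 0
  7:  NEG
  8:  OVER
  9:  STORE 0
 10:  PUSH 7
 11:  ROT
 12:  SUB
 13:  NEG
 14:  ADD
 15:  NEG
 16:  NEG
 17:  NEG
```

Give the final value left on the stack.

PUSH -9  [-9]
NEG      [9]
NEG      [-9]
DUP      [-9, -9]
DUP      [-9, -9, -9]
STORE 0  [-9, -9]
NEG      [-9, 9]
OVER     [-9, 9, -9]
STORE 0  [-9, 9]
PUSH 7   [-9, 9, 7]
ROT      [9, 7, -9]
SUB      [9, 16]
NEG      [9, -16]
ADD      [-7]
NEG      [7]
NEG      [-7]
NEG      [7]

7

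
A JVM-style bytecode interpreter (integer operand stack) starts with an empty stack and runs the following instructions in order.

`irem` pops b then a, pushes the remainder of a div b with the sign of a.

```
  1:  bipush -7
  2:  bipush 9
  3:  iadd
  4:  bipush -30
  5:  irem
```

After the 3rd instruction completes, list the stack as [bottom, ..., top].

[2]

bipush -7 → -7
bipush 9  → -7 9
iadd      → 2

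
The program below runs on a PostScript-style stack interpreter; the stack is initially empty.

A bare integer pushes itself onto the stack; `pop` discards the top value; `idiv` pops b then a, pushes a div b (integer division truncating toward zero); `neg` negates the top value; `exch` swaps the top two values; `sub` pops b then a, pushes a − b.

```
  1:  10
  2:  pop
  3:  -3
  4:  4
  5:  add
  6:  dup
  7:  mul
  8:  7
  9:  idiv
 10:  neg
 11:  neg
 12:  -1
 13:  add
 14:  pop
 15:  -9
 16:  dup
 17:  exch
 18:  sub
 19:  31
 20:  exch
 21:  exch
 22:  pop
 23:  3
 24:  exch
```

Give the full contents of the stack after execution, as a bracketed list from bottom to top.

[3, 0]

10   : 10
pop  : (empty)
-3   : -3
4    : -3 4
add  : 1
dup  : 1 1
mul  : 1
7    : 1 7
idiv : 0
neg  : 0
neg  : 0
-1   : 0 -1
add  : -1
pop  : (empty)
-9   : -9
dup  : -9 -9
exch : -9 -9
sub  : 0
31   : 0 31
exch : 31 0
exch : 0 31
pop  : 0
3    : 0 3
exch : 3 0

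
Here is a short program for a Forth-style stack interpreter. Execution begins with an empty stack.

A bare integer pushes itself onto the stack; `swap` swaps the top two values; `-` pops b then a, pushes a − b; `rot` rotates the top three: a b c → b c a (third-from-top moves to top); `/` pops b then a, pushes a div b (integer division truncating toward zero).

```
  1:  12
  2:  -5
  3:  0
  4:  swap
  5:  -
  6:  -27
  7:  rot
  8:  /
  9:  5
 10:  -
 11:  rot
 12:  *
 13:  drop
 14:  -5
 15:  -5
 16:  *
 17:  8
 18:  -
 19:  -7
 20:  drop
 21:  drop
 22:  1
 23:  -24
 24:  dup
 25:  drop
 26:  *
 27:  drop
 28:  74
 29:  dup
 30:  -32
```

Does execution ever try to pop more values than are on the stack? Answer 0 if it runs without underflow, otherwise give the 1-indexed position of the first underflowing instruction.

11

12   : 12
-5   : 12 -5
0    : 12 -5 0
swap : 12 0 -5
-    : 12 5
-27  : 12 5 -27
rot  : 5 -27 12
/    : 5 -2
5    : 5 -2 5
-    : 5 -7
rot  — needs 3 operands, stack has 2 → underflow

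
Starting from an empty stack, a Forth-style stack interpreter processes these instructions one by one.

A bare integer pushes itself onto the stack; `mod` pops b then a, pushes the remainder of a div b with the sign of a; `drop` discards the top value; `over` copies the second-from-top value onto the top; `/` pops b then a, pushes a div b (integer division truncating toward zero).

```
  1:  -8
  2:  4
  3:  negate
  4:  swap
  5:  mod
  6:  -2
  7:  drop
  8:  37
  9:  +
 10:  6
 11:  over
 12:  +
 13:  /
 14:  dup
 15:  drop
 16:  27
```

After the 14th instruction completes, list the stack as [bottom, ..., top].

-8      [-8]
4       [-8, 4]
negate  [-8, -4]
swap    [-4, -8]
mod     [-4]
-2      [-4, -2]
drop    [-4]
37      [-4, 37]
+       [33]
6       [33, 6]
over    [33, 6, 33]
+       [33, 39]
/       [0]
dup     [0, 0]

[0, 0]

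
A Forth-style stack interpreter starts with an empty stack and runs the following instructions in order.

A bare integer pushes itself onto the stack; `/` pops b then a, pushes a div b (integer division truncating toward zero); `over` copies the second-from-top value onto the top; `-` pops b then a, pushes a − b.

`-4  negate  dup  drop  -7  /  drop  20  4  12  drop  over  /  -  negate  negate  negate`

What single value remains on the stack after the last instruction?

-4     → [-4]
negate → [4]
dup    → [4, 4]
drop   → [4]
-7     → [4, -7]
/      → [0]
drop   → []
20     → [20]
4      → [20, 4]
12     → [20, 4, 12]
drop   → [20, 4]
over   → [20, 4, 20]
/      → [20, 0]
-      → [20]
negate → [-20]
negate → [20]
negate → [-20]

-20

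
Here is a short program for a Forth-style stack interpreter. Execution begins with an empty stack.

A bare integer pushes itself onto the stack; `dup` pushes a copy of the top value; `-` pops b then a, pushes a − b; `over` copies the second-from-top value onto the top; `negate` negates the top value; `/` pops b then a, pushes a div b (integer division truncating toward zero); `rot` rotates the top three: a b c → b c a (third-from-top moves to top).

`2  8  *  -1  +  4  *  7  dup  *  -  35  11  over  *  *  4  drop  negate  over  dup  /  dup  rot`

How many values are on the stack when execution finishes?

4

2      -> [2]
8      -> [2, 8]
*      -> [16]
-1     -> [16, -1]
+      -> [15]
4      -> [15, 4]
*      -> [60]
7      -> [60, 7]
dup    -> [60, 7, 7]
*      -> [60, 49]
-      -> [11]
35     -> [11, 35]
11     -> [11, 35, 11]
over   -> [11, 35, 11, 35]
*      -> [11, 35, 385]
*      -> [11, 13475]
4      -> [11, 13475, 4]
drop   -> [11, 13475]
negate -> [11, -13475]
over   -> [11, -13475, 11]
dup    -> [11, -13475, 11, 11]
/      -> [11, -13475, 1]
dup    -> [11, -13475, 1, 1]
rot    -> [11, 1, 1, -13475]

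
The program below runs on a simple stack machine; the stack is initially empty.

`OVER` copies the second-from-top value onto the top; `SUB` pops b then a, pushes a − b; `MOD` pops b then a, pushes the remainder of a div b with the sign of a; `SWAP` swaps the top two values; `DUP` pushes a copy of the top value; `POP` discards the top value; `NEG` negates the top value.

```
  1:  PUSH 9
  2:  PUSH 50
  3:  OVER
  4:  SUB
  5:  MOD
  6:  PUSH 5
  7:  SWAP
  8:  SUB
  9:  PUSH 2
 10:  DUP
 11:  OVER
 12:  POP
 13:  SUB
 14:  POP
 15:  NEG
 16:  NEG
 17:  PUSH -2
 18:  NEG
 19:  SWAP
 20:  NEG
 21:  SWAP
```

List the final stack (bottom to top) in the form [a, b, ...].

[4, 2]

PUSH 9   9
PUSH 50  9 50
OVER     9 50 9
SUB      9 41
MOD      9
PUSH 5   9 5
SWAP     5 9
SUB      -4
PUSH 2   -4 2
DUP      -4 2 2
OVER     -4 2 2 2
POP      -4 2 2
SUB      -4 0
POP      -4
NEG      4
NEG      -4
PUSH -2  -4 -2
NEG      -4 2
SWAP     2 -4
NEG      2 4
SWAP     4 2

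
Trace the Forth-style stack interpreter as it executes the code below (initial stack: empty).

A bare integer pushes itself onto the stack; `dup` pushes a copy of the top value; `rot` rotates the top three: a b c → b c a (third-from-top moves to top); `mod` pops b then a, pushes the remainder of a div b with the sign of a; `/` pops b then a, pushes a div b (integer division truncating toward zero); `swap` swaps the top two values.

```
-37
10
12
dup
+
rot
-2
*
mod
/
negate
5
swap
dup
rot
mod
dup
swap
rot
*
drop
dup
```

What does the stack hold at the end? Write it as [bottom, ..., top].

[0, 0]

-37     -37
10      -37 10
12      -37 10 12
dup     -37 10 12 12
+       -37 10 24
rot     10 24 -37
-2      10 24 -37 -2
*       10 24 74
mod     10 24
/       0
negate  0
5       0 5
swap    5 0
dup     5 0 0
rot     0 0 5
mod     0 0
dup     0 0 0
swap    0 0 0
rot     0 0 0
*       0 0
drop    0
dup     0 0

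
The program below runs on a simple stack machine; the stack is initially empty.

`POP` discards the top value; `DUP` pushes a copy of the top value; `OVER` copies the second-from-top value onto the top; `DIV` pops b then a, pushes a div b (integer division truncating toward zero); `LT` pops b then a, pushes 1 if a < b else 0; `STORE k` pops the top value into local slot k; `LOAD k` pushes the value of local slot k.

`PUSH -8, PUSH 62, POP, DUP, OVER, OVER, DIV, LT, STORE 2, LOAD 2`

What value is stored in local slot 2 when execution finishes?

1

PUSH -8  [-8]
PUSH 62  [-8, 62]
POP      [-8]
DUP      [-8, -8]
OVER     [-8, -8, -8]
OVER     [-8, -8, -8, -8]
DIV      [-8, -8, 1]
LT       [-8, 1]
STORE 2  [-8]
LOAD 2   [-8, 1]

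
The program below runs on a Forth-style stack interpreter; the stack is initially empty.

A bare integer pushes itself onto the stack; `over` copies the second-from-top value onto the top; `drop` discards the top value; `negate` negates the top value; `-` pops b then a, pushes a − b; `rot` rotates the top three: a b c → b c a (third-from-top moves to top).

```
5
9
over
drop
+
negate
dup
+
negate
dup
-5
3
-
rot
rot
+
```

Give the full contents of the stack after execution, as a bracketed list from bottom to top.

5      → 5
9      → 5 9
over   → 5 9 5
drop   → 5 9
+      → 14
negate → -14
dup    → -14 -14
+      → -28
negate → 28
dup    → 28 28
-5     → 28 28 -5
3      → 28 28 -5 3
-      → 28 28 -8
rot    → 28 -8 28
rot    → -8 28 28
+      → -8 56

[-8, 56]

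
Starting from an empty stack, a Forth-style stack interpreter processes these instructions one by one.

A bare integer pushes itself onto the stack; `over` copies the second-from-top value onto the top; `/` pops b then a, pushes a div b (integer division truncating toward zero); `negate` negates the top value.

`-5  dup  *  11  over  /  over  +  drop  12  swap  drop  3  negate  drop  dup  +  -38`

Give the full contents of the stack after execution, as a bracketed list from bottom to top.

-5      [-5]
dup     [-5, -5]
*       [25]
11      [25, 11]
over    [25, 11, 25]
/       [25, 0]
over    [25, 0, 25]
+       [25, 25]
drop    [25]
12      [25, 12]
swap    [12, 25]
drop    [12]
3       [12, 3]
negate  [12, -3]
drop    [12]
dup     [12, 12]
+       [24]
-38     [24, -38]

[24, -38]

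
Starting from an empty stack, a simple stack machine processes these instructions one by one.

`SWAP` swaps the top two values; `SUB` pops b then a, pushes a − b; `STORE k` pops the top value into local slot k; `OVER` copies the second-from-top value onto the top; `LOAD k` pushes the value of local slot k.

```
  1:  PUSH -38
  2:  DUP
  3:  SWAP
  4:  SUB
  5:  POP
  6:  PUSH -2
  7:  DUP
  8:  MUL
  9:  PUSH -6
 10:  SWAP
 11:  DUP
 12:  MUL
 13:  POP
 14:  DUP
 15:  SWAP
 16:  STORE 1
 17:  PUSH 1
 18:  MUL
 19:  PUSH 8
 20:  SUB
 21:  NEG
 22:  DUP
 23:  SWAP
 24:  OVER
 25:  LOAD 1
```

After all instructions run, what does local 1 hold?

-6

PUSH -38 -> [-38]
DUP      -> [-38, -38]
SWAP     -> [-38, -38]
SUB      -> [0]
POP      -> []
PUSH -2  -> [-2]
DUP      -> [-2, -2]
MUL      -> [4]
PUSH -6  -> [4, -6]
SWAP     -> [-6, 4]
DUP      -> [-6, 4, 4]
MUL      -> [-6, 16]
POP      -> [-6]
DUP      -> [-6, -6]
SWAP     -> [-6, -6]
STORE 1  -> [-6]
PUSH 1   -> [-6, 1]
MUL      -> [-6]
PUSH 8   -> [-6, 8]
SUB      -> [-14]
NEG      -> [14]
DUP      -> [14, 14]
SWAP     -> [14, 14]
OVER     -> [14, 14, 14]
LOAD 1   -> [14, 14, 14, -6]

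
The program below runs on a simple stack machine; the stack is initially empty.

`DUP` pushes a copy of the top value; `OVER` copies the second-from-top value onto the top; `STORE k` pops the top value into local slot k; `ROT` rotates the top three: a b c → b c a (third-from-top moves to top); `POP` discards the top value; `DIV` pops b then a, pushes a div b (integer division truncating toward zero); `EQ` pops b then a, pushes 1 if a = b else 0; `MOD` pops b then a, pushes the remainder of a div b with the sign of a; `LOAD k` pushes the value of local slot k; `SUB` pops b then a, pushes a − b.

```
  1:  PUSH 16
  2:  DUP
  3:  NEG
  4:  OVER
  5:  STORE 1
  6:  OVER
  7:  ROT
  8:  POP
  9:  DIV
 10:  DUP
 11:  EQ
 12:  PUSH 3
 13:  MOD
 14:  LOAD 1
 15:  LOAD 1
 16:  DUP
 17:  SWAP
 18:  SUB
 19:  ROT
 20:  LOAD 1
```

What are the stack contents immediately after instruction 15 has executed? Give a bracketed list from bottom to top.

[1, 16, 16]

PUSH 16  16
DUP      16 16
NEG      16 -16
OVER     16 -16 16
STORE 1  16 -16
OVER     16 -16 16
ROT      -16 16 16
POP      -16 16
DIV      -1
DUP      -1 -1
EQ       1
PUSH 3   1 3
MOD      1
LOAD 1   1 16
LOAD 1   1 16 16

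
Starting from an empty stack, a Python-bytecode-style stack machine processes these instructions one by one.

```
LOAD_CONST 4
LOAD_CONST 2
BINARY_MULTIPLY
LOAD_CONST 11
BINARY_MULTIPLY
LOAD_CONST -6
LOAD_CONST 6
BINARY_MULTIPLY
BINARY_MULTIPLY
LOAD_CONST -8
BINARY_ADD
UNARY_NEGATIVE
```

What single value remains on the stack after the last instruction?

3176

LOAD_CONST 4    : 4
LOAD_CONST 2    : 4 2
BINARY_MULTIPLY : 8
LOAD_CONST 11   : 8 11
BINARY_MULTIPLY : 88
LOAD_CONST -6   : 88 -6
LOAD_CONST 6    : 88 -6 6
BINARY_MULTIPLY : 88 -36
BINARY_MULTIPLY : -3168
LOAD_CONST -8   : -3168 -8
BINARY_ADD      : -3176
UNARY_NEGATIVE  : 3176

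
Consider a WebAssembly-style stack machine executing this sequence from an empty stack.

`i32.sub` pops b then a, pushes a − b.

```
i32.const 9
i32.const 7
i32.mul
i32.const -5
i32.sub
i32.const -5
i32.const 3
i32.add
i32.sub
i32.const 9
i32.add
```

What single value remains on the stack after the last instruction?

79

i32.const 9  → 9
i32.const 7  → 9 7
i32.mul      → 63
i32.const -5 → 63 -5
i32.sub      → 68
i32.const -5 → 68 -5
i32.const 3  → 68 -5 3
i32.add      → 68 -2
i32.sub      → 70
i32.const 9  → 70 9
i32.add      → 79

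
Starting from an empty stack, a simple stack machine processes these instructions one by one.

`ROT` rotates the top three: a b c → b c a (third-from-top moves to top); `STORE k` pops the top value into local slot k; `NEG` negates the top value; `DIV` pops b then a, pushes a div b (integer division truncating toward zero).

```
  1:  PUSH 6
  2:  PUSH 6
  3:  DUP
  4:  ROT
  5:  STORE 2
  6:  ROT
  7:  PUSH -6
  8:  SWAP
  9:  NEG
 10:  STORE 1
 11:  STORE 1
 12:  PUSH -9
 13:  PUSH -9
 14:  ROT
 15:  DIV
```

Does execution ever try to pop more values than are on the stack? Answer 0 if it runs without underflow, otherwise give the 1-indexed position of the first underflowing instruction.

PUSH 6  → [6]
PUSH 6  → [6, 6]
DUP     → [6, 6, 6]
ROT     → [6, 6, 6]
STORE 2 → [6, 6]
ROT  — needs 3 operands, stack has 2 → underflow

6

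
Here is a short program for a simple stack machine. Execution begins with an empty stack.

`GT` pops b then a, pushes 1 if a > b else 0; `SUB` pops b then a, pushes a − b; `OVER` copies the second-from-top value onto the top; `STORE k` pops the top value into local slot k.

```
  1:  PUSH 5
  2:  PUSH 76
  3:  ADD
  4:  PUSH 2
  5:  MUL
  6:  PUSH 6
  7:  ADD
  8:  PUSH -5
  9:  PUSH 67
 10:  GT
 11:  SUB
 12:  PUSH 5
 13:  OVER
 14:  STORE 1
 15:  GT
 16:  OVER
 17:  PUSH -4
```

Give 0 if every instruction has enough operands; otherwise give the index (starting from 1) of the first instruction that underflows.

16

PUSH 5  -> 5
PUSH 76 -> 5 76
ADD     -> 81
PUSH 2  -> 81 2
MUL     -> 162
PUSH 6  -> 162 6
ADD     -> 168
PUSH -5 -> 168 -5
PUSH 67 -> 168 -5 67
GT      -> 168 0
SUB     -> 168
PUSH 5  -> 168 5
OVER    -> 168 5 168
STORE 1 -> 168 5
GT      -> 1
OVER  — needs 2 operands, stack has 1 → underflow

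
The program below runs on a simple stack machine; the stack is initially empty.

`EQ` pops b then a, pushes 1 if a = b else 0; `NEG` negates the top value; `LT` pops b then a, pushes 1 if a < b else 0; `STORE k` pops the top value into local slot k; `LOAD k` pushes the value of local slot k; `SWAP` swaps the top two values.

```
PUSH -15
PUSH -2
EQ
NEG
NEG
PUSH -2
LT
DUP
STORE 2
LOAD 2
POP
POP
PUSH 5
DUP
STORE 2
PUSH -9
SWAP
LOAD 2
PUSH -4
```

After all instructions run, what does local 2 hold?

5

PUSH -15 → -15
PUSH -2  → -15 -2
EQ       → 0
NEG      → 0
NEG      → 0
PUSH -2  → 0 -2
LT       → 0
DUP      → 0 0
STORE 2  → 0
LOAD 2   → 0 0
POP      → 0
POP      → (empty)
PUSH 5   → 5
DUP      → 5 5
STORE 2  → 5
PUSH -9  → 5 -9
SWAP     → -9 5
LOAD 2   → -9 5 5
PUSH -4  → -9 5 5 -4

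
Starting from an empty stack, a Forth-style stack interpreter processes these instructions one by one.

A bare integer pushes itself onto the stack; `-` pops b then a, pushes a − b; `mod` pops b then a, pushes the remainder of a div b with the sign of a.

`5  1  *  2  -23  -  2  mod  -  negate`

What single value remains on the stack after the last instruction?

5       5
1       5 1
*       5
2       5 2
-23     5 2 -23
-       5 25
2       5 25 2
mod     5 1
-       4
negate  -4

-4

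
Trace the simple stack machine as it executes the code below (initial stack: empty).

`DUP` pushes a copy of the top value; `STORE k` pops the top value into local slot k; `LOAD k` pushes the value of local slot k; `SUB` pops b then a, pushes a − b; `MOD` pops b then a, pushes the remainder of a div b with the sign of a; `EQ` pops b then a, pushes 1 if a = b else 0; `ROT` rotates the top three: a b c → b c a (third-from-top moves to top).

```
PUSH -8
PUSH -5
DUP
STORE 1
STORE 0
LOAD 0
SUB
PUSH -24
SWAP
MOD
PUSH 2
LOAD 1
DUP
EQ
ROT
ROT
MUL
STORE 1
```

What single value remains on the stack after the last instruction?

PUSH -8  -> -8
PUSH -5  -> -8 -5
DUP      -> -8 -5 -5
STORE 1  -> -8 -5
STORE 0  -> -8
LOAD 0   -> -8 -5
SUB      -> -3
PUSH -24 -> -3 -24
SWAP     -> -24 -3
MOD      -> 0
PUSH 2   -> 0 2
LOAD 1   -> 0 2 -5
DUP      -> 0 2 -5 -5
EQ       -> 0 2 1
ROT      -> 2 1 0
ROT      -> 1 0 2
MUL      -> 1 0
STORE 1  -> 1

1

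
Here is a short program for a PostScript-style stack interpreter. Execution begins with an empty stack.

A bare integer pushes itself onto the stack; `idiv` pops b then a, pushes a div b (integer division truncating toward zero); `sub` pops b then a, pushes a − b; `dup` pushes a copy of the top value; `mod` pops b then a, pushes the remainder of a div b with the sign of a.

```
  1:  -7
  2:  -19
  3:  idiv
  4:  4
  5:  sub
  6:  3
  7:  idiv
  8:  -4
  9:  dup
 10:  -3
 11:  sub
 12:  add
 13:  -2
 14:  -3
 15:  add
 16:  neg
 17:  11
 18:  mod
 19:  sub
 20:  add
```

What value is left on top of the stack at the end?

-7    -7
-19   -7 -19
idiv  0
4     0 4
sub   -4
3     -4 3
idiv  -1
-4    -1 -4
dup   -1 -4 -4
-3    -1 -4 -4 -3
sub   -1 -4 -1
add   -1 -5
-2    -1 -5 -2
-3    -1 -5 -2 -3
add   -1 -5 -5
neg   -1 -5 5
11    -1 -5 5 11
mod   -1 -5 5
sub   -1 -10
add   -11

-11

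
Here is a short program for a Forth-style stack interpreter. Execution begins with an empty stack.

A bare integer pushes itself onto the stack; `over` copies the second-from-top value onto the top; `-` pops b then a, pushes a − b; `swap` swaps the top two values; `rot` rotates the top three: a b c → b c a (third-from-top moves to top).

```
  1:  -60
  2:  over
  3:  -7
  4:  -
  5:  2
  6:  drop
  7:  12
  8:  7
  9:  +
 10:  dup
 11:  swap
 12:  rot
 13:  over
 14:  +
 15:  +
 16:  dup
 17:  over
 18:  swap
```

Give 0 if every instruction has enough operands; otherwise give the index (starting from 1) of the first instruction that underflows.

-60 -> [-60]
over  — needs 2 operands, stack has 1 → underflow

2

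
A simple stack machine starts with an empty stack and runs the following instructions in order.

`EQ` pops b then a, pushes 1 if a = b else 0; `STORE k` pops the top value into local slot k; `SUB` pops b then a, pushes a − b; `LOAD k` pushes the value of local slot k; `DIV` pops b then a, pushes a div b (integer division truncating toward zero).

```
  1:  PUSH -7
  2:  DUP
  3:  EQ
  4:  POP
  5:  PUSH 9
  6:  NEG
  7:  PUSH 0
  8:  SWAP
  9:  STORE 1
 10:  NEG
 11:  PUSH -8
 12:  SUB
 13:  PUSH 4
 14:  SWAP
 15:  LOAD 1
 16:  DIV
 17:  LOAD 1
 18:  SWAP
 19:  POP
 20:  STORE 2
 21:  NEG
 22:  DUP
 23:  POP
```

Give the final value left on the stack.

PUSH -7 → [-7]
DUP     → [-7, -7]
EQ      → [1]
POP     → []
PUSH 9  → [9]
NEG     → [-9]
PUSH 0  → [-9, 0]
SWAP    → [0, -9]
STORE 1 → [0]
NEG     → [0]
PUSH -8 → [0, -8]
SUB     → [8]
PUSH 4  → [8, 4]
SWAP    → [4, 8]
LOAD 1  → [4, 8, -9]
DIV     → [4, 0]
LOAD 1  → [4, 0, -9]
SWAP    → [4, -9, 0]
POP     → [4, -9]
STORE 2 → [4]
NEG     → [-4]
DUP     → [-4, -4]
POP     → [-4]

-4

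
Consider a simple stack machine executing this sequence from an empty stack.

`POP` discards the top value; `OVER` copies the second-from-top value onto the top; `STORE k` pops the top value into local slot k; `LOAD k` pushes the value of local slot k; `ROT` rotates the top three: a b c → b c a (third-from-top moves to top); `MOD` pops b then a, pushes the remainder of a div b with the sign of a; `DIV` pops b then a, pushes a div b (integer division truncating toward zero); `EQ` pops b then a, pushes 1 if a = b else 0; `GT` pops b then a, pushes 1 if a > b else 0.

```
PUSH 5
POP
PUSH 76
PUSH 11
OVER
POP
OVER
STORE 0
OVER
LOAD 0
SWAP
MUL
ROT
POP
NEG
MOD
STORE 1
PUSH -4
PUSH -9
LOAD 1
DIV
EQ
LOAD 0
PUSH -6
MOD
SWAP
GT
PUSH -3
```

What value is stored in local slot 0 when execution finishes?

76

PUSH 5  → 5
POP     → (empty)
PUSH 76 → 76
PUSH 11 → 76 11
OVER    → 76 11 76
POP     → 76 11
OVER    → 76 11 76
STORE 0 → 76 11
OVER    → 76 11 76
LOAD 0  → 76 11 76 76
SWAP    → 76 11 76 76
MUL     → 76 11 5776
ROT     → 11 5776 76
POP     → 11 5776
NEG     → 11 -5776
MOD     → 11
STORE 1 → (empty)
PUSH -4 → -4
PUSH -9 → -4 -9
LOAD 1  → -4 -9 11
DIV     → -4 0
EQ      → 0
LOAD 0  → 0 76
PUSH -6 → 0 76 -6
MOD     → 0 4
SWAP    → 4 0
GT      → 1
PUSH -3 → 1 -3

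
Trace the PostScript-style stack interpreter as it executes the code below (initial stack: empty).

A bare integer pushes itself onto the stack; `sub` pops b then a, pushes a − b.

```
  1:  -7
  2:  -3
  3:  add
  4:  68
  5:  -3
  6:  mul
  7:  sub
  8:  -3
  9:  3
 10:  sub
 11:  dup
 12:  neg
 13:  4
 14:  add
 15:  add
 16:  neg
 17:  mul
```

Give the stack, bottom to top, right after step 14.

[194, -6, 10]

-7  -> -7
-3  -> -7 -3
add -> -10
68  -> -10 68
-3  -> -10 68 -3
mul -> -10 -204
sub -> 194
-3  -> 194 -3
3   -> 194 -3 3
sub -> 194 -6
dup -> 194 -6 -6
neg -> 194 -6 6
4   -> 194 -6 6 4
add -> 194 -6 10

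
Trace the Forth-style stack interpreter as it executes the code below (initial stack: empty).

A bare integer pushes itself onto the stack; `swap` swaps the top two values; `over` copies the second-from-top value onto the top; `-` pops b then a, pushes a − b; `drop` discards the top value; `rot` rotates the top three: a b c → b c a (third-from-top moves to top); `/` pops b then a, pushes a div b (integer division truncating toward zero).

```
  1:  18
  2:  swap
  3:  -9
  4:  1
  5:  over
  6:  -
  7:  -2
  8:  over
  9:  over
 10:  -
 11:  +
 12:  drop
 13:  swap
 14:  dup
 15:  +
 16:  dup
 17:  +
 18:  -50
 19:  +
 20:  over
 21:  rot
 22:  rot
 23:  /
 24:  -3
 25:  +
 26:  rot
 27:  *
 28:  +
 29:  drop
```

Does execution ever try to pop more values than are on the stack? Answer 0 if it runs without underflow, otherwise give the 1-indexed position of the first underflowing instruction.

18 -> 18
swap  — needs 2 operands, stack has 1 → underflow

2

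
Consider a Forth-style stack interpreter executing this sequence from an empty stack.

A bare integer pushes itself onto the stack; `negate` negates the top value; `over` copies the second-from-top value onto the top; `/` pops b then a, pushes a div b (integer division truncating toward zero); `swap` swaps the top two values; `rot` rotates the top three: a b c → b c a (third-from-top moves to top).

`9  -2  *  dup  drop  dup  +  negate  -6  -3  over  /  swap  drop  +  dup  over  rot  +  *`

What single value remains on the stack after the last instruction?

2592

9      -> [9]
-2     -> [9, -2]
*      -> [-18]
dup    -> [-18, -18]
drop   -> [-18]
dup    -> [-18, -18]
+      -> [-36]
negate -> [36]
-6     -> [36, -6]
-3     -> [36, -6, -3]
over   -> [36, -6, -3, -6]
/      -> [36, -6, 0]
swap   -> [36, 0, -6]
drop   -> [36, 0]
+      -> [36]
dup    -> [36, 36]
over   -> [36, 36, 36]
rot    -> [36, 36, 36]
+      -> [36, 72]
*      -> [2592]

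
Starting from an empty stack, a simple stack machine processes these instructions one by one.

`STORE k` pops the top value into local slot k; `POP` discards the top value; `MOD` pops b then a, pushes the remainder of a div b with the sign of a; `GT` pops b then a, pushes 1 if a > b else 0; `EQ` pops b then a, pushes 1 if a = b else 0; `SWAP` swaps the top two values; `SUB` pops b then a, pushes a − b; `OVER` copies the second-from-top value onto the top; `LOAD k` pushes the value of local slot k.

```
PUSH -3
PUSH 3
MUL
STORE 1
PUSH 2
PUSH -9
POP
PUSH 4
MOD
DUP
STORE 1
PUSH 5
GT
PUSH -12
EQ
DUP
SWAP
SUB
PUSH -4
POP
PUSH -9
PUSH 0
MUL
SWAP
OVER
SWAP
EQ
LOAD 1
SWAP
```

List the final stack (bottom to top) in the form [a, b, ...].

PUSH -3  : [-3]
PUSH 3   : [-3, 3]
MUL      : [-9]
STORE 1  : []
PUSH 2   : [2]
PUSH -9  : [2, -9]
POP      : [2]
PUSH 4   : [2, 4]
MOD      : [2]
DUP      : [2, 2]
STORE 1  : [2]
PUSH 5   : [2, 5]
GT       : [0]
PUSH -12 : [0, -12]
EQ       : [0]
DUP      : [0, 0]
SWAP     : [0, 0]
SUB      : [0]
PUSH -4  : [0, -4]
POP      : [0]
PUSH -9  : [0, -9]
PUSH 0   : [0, -9, 0]
MUL      : [0, 0]
SWAP     : [0, 0]
OVER     : [0, 0, 0]
SWAP     : [0, 0, 0]
EQ       : [0, 1]
LOAD 1   : [0, 1, 2]
SWAP     : [0, 2, 1]

[0, 2, 1]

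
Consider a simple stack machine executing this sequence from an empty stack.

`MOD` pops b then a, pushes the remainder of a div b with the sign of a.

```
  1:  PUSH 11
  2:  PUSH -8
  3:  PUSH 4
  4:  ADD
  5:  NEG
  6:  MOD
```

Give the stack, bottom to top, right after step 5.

PUSH 11 : [11]
PUSH -8 : [11, -8]
PUSH 4  : [11, -8, 4]
ADD     : [11, -4]
NEG     : [11, 4]

[11, 4]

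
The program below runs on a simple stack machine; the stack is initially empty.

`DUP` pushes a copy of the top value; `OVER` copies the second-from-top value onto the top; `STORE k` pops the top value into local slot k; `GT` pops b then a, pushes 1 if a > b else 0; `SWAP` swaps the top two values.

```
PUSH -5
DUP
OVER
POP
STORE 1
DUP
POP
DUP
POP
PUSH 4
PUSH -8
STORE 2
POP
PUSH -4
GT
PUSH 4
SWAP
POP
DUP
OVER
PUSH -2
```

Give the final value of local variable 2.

PUSH -5  [-5]
DUP      [-5, -5]
OVER     [-5, -5, -5]
POP      [-5, -5]
STORE 1  [-5]
DUP      [-5, -5]
POP      [-5]
DUP      [-5, -5]
POP      [-5]
PUSH 4   [-5, 4]
PUSH -8  [-5, 4, -8]
STORE 2  [-5, 4]
POP      [-5]
PUSH -4  [-5, -4]
GT       [0]
PUSH 4   [0, 4]
SWAP     [4, 0]
POP      [4]
DUP      [4, 4]
OVER     [4, 4, 4]
PUSH -2  [4, 4, 4, -2]

-8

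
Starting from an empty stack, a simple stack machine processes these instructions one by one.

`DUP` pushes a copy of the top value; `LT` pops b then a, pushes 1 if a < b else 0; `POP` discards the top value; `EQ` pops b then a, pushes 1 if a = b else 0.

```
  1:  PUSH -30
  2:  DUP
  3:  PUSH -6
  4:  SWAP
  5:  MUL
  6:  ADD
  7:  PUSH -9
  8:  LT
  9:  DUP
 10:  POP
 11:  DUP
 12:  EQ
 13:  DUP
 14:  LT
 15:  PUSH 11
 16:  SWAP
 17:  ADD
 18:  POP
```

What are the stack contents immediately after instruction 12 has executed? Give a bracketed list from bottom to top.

[1]

PUSH -30 → -30
DUP      → -30 -30
PUSH -6  → -30 -30 -6
SWAP     → -30 -6 -30
MUL      → -30 180
ADD      → 150
PUSH -9  → 150 -9
LT       → 0
DUP      → 0 0
POP      → 0
DUP      → 0 0
EQ       → 1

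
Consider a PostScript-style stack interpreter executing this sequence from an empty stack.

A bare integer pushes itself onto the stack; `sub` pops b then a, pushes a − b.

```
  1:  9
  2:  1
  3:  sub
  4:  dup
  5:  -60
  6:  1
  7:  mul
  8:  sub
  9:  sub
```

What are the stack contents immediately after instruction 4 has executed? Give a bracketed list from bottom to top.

9   → [9]
1   → [9, 1]
sub → [8]
dup → [8, 8]

[8, 8]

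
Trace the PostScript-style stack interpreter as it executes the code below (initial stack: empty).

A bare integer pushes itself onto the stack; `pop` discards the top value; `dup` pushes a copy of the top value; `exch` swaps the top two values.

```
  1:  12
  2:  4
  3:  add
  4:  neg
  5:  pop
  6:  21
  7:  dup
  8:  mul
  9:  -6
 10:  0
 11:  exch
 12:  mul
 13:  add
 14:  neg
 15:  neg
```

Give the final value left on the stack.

12   : [12]
4    : [12, 4]
add  : [16]
neg  : [-16]
pop  : []
21   : [21]
dup  : [21, 21]
mul  : [441]
-6   : [441, -6]
0    : [441, -6, 0]
exch : [441, 0, -6]
mul  : [441, 0]
add  : [441]
neg  : [-441]
neg  : [441]

441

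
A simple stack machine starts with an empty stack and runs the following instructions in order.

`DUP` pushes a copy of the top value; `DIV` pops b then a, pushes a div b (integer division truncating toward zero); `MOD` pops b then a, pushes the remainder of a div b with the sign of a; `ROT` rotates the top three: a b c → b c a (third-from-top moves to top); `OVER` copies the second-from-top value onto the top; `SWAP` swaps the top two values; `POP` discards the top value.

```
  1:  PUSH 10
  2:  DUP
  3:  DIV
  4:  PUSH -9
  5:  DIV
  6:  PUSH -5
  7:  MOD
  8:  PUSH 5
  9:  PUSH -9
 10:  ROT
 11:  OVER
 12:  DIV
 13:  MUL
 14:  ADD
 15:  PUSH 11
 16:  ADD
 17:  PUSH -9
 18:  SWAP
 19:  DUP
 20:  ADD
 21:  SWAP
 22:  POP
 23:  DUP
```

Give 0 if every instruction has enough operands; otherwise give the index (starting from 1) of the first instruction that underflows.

0

PUSH 10 → [10]
DUP     → [10, 10]
DIV     → [1]
PUSH -9 → [1, -9]
DIV     → [0]
PUSH -5 → [0, -5]
MOD     → [0]
PUSH 5  → [0, 5]
PUSH -9 → [0, 5, -9]
ROT     → [5, -9, 0]
OVER    → [5, -9, 0, -9]
DIV     → [5, -9, 0]
MUL     → [5, 0]
ADD     → [5]
PUSH 11 → [5, 11]
ADD     → [16]
PUSH -9 → [16, -9]
SWAP    → [-9, 16]
DUP     → [-9, 16, 16]
ADD     → [-9, 32]
SWAP    → [32, -9]
POP     → [32]
DUP     → [32, 32]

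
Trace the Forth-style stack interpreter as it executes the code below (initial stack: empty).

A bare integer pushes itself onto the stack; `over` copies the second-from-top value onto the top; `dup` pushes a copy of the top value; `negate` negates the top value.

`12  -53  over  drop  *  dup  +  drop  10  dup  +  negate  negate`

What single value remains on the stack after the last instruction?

20

12      [12]
-53     [12, -53]
over    [12, -53, 12]
drop    [12, -53]
*       [-636]
dup     [-636, -636]
+       [-1272]
drop    []
10      [10]
dup     [10, 10]
+       [20]
negate  [-20]
negate  [20]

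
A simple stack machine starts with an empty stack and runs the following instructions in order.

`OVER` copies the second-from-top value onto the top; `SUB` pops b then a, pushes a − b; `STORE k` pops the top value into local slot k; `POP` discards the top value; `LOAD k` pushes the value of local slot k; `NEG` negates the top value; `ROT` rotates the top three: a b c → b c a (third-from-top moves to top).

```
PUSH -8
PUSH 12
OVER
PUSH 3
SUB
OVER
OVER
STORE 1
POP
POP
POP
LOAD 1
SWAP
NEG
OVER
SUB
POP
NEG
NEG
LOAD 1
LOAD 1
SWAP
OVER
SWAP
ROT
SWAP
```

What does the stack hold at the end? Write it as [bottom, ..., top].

[-11, -11, -11, -11]

PUSH -8 : -8
PUSH 12 : -8 12
OVER    : -8 12 -8
PUSH 3  : -8 12 -8 3
SUB     : -8 12 -11
OVER    : -8 12 -11 12
OVER    : -8 12 -11 12 -11
STORE 1 : -8 12 -11 12
POP     : -8 12 -11
POP     : -8 12
POP     : -8
LOAD 1  : -8 -11
SWAP    : -11 -8
NEG     : -11 8
OVER    : -11 8 -11
SUB     : -11 19
POP     : -11
NEG     : 11
NEG     : -11
LOAD 1  : -11 -11
LOAD 1  : -11 -11 -11
SWAP    : -11 -11 -11
OVER    : -11 -11 -11 -11
SWAP    : -11 -11 -11 -11
ROT     : -11 -11 -11 -11
SWAP    : -11 -11 -11 -11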